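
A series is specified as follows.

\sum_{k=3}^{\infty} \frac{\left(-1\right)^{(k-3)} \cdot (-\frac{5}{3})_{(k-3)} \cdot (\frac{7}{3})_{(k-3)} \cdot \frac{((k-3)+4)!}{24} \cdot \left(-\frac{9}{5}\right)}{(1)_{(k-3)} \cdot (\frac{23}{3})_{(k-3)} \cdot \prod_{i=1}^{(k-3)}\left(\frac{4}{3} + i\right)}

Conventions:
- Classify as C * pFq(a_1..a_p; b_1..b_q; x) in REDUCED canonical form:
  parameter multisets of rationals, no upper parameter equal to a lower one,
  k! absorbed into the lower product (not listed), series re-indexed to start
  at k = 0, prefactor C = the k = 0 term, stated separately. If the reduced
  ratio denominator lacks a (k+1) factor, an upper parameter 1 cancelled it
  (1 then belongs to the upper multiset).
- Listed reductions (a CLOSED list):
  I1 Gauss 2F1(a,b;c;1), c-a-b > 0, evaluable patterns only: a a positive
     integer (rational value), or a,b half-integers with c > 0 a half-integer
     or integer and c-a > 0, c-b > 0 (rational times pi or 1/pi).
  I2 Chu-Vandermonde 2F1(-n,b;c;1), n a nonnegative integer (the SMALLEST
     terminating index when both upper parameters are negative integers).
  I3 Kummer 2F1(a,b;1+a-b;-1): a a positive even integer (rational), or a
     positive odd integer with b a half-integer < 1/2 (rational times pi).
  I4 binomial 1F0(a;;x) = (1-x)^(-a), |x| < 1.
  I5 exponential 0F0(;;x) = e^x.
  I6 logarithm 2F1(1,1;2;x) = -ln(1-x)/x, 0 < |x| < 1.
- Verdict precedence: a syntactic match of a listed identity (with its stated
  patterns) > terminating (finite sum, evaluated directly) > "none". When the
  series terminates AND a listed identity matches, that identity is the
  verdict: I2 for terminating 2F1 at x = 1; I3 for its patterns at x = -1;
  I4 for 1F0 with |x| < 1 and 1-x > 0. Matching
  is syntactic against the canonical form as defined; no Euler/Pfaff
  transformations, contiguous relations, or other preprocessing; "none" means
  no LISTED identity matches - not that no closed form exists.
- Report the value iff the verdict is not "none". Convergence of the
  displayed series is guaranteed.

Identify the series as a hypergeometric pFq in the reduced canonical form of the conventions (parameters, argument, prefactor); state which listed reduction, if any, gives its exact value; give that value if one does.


With C = -\frac{9}{5}: the canonical form is 2F1(-\frac{5}{3}, 5; \frac{23}{3}; -1). Verdict: no listed reduction: x = -1 and upper {-\frac{5}{3}, 5} fail every I1-I6 pattern.

Key observation: from the first term -\frac{9}{5}: the factorial ratio (C = -9/5) (k+a-1)!/(a-1)! is a rising factorial (a)_k.
Adjacent-term ratio: r(k) = -1 * (k-\frac{5}{3}) (k+5) / [(k+\frac{23}{3}) (k+1)] - rational; roots negated = parameters, x = -1, C = -\frac{9}{5}.


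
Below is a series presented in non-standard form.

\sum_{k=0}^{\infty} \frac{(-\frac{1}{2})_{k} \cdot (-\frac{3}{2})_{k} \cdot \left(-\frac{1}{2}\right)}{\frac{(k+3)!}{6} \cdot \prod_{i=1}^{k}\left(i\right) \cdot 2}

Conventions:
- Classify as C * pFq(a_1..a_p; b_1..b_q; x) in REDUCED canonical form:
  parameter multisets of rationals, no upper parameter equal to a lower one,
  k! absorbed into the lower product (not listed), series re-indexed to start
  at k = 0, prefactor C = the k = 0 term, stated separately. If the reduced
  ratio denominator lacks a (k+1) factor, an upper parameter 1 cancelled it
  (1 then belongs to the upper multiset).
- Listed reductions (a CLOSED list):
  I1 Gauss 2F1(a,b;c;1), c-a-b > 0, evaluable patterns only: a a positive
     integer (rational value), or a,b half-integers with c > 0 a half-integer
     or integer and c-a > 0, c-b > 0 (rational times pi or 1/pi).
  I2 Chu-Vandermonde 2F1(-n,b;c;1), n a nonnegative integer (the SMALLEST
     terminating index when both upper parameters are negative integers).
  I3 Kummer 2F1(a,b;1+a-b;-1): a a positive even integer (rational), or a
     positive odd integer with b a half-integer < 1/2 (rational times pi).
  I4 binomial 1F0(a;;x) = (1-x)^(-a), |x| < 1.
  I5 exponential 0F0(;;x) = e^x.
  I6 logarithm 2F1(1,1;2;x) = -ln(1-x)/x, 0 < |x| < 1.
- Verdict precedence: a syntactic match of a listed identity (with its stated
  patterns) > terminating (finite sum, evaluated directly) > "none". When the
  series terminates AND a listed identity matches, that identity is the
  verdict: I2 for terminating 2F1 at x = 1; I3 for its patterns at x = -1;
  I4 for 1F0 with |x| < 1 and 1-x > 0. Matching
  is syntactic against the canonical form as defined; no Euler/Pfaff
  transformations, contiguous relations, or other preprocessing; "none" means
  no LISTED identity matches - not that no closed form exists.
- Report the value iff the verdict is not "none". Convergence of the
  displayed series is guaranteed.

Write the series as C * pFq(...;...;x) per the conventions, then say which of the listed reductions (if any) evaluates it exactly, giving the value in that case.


Reduced: x = 1, 2F1, upper = {-\frac{3}{2}, -\frac{1}{2}}, lower = {4}, C = -\frac{1}{4}. Verdict (x = 1): the half-integer Gauss pattern (I1) applies (x = 1; upper {-\frac{3}{2}, -\frac{1}{2}} half-integers, c = 4 in the evaluable pattern). Value: \left(-\frac{2048}{2205}\right) / \pi.

First insight: from the first term -\frac{1}{4}: the product of the first k integers (C = -1/4) is k!.
Ratio: r(k) = 1 * (k-\frac{3}{2}) (k-\frac{1}{2}) / [(k+4) (k+1)] - rational; roots negated = parameters, x = 1, C = -\frac{1}{4}.


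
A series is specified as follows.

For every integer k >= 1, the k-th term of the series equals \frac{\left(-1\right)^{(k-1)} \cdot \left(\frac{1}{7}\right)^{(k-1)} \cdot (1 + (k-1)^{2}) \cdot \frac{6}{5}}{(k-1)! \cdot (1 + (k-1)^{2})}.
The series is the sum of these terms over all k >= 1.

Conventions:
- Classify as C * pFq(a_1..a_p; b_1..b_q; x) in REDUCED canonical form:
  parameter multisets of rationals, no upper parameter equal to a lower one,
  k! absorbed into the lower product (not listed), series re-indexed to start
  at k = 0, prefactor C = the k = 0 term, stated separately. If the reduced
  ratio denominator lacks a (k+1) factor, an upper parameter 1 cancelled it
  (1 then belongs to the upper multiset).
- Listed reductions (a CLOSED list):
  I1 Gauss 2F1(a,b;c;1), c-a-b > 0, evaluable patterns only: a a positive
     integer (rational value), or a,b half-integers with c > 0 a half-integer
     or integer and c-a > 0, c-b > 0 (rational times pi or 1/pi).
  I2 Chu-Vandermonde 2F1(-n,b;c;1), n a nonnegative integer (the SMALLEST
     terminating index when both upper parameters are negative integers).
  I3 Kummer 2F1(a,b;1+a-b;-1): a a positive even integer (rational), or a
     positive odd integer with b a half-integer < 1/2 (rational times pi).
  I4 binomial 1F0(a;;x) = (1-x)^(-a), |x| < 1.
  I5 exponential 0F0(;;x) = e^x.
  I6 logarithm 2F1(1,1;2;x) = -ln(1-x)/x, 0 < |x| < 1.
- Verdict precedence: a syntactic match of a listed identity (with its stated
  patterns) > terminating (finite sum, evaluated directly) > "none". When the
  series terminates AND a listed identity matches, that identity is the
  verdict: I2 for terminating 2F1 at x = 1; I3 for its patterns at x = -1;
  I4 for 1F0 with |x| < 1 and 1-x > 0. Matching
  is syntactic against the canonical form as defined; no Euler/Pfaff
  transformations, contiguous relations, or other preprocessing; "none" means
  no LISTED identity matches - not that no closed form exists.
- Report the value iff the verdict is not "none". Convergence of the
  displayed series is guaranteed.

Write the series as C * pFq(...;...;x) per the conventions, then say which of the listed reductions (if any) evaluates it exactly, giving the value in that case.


The series (x = -\frac{1}{7}) is 0F0: upper {-}, lower {-}, prefactor \frac{6}{5}. Verdict: this is the exponential series (I5) (the 0F0 exponential series at x = -\frac{1}{7}). Hence: \frac{6}{5} \cdot e^{-\frac{1}{7}}.

The tell: with t_0 = \frac{6}{5}, the factor k^2 + 1 cancels (top and bottom), leaving C = 6/5.
Term ratio: r(k) = -\frac{1}{7} * 1 / [(k+1)] - rational; roots negated = parameters, x = -\frac{1}{7}, C = \frac{6}{5}.


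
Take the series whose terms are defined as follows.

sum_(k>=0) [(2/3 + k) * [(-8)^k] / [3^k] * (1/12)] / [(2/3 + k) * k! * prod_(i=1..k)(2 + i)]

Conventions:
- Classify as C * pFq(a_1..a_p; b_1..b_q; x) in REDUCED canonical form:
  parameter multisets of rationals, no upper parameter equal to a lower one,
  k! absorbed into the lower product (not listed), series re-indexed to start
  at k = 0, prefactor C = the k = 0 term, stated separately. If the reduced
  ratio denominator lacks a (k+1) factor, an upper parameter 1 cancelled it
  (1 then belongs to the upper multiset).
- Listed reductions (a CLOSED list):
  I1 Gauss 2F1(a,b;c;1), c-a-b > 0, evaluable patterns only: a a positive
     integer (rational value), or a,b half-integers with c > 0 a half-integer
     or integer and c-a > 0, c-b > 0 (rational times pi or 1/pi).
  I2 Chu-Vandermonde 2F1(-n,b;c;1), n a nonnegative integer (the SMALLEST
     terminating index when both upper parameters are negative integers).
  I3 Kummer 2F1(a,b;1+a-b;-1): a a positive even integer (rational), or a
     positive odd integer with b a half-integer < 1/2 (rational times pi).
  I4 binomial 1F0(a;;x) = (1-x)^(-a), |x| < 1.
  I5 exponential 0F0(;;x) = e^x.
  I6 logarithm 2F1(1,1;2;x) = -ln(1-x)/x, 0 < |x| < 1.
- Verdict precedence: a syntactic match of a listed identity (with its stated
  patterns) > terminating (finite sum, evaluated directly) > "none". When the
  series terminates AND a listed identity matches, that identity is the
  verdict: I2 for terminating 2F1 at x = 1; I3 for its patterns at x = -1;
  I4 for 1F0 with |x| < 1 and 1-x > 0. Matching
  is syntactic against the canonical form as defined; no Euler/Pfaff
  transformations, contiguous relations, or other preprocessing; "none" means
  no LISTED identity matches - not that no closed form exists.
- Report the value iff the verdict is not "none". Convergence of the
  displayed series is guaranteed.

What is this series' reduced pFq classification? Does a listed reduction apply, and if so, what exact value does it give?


Classification (C = 1/12): 0F1 with upper {-}, lower {3}, argument x = -8/3. Verdict: none. A 0F1 with upper {-} fits none of I1-I6 at x = -8/3; the sum runs forever.

First insight: from the first term 1/12: the factor k + 2/3 cancels (top and bottom), leaving C = 1/12.
Term ratio: r(k) = (-8/3) * 1 / [(k+3) (k+1)] - rational in k. x = (-8/3); t_0 = 1/12; negate the roots.


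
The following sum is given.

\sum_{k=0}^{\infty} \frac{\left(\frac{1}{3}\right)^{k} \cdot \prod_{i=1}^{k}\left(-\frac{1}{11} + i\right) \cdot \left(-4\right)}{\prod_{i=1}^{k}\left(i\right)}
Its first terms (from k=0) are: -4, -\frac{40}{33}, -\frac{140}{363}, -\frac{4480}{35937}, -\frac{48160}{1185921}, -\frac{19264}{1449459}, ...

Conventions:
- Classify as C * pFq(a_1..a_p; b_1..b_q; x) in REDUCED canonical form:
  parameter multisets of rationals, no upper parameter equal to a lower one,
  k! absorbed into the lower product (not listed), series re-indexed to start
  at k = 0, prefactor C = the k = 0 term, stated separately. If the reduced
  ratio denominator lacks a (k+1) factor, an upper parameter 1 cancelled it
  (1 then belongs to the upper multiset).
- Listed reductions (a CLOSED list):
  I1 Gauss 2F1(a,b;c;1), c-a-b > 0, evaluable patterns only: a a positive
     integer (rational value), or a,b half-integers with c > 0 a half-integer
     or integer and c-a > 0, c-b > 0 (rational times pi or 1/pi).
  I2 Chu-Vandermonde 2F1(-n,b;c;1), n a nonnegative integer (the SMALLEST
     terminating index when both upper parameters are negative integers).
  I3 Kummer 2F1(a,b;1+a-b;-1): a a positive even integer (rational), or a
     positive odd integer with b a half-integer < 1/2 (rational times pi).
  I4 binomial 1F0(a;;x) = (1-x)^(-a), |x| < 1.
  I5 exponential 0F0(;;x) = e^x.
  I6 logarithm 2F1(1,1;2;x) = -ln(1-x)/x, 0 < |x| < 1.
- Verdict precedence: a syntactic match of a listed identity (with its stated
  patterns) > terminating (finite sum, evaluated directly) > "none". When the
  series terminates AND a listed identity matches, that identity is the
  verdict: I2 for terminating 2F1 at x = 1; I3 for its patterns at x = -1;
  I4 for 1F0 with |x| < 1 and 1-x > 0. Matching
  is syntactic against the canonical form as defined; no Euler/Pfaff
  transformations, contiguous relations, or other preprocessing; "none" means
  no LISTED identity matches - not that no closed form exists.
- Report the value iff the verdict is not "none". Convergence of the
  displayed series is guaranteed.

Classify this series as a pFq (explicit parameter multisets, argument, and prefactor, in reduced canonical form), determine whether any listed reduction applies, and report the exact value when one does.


First insight: t_0 = -4 here, and the running product (C = -4, x = 1/3) telescopes to a rising factorial.
Adjacent-term ratio: r(k) = \frac{1}{3} * (k+\frac{10}{11}) / [(k+1)] - poly over poly, x = \frac{1}{3} from leading terms; C = -4 at k = 0.

At argument \frac{1}{3}: a 1F0 with upper {\frac{10}{11}}, lower {-}, scaled by C = -4. Verdict: this is binomial (I4) (the 1F0 binomial series: exponent -10/11, x = \frac{1}{3}). Exact value: \left(-4\right) \cdot \left(\frac{2}{3}\right)^{-\frac{10}{11}}.


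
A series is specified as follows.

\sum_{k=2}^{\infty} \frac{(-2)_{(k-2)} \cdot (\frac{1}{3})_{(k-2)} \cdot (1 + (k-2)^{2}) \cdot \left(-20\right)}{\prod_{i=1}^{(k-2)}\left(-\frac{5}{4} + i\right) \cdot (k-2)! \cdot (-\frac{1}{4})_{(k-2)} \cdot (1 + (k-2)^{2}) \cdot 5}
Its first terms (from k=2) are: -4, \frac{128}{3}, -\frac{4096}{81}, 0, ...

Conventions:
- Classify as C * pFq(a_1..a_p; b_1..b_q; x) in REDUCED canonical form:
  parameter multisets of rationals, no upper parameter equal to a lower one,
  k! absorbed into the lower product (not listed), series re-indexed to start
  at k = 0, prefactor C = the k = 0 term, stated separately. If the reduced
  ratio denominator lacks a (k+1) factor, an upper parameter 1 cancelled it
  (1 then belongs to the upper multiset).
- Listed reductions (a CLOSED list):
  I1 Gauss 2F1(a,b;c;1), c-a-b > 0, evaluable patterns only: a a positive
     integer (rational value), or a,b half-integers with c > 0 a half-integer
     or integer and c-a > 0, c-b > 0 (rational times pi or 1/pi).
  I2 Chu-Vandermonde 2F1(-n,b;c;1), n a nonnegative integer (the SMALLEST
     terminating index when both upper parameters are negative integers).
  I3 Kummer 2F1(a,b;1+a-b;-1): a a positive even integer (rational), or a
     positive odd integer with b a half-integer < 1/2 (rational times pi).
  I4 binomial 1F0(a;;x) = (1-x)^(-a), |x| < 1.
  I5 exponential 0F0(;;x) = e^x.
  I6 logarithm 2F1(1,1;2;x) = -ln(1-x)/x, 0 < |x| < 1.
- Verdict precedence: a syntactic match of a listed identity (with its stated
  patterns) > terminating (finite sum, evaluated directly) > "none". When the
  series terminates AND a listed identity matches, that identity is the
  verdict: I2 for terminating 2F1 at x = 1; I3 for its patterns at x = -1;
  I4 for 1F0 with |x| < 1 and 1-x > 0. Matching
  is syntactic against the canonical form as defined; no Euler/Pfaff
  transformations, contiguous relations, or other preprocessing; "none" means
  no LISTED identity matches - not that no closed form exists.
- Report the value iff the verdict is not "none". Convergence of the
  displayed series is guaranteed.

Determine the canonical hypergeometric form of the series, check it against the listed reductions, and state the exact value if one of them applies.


The series (x = 1) is 2F2: upper {-2, \frac{1}{3}}, lower {-\frac{1}{4}, -\frac{1}{4}}, prefactor -4. Verdict: terminating. (-2)_k vanishes past k = 2, leaving a 3-term sum, computed directly. Sum: -\frac{964}{81}.

The tell: from the first term -4: striking the common factor k^2 + 1 reduces the term (prefactor -4).
Term ratio: r(k) = 1 * (k-2) (k+\frac{1}{3}) / [(k-\frac{1}{4}) (k-\frac{1}{4}) (k+1)] - rational in k. x = 1; t_0 = -4; negate the roots.


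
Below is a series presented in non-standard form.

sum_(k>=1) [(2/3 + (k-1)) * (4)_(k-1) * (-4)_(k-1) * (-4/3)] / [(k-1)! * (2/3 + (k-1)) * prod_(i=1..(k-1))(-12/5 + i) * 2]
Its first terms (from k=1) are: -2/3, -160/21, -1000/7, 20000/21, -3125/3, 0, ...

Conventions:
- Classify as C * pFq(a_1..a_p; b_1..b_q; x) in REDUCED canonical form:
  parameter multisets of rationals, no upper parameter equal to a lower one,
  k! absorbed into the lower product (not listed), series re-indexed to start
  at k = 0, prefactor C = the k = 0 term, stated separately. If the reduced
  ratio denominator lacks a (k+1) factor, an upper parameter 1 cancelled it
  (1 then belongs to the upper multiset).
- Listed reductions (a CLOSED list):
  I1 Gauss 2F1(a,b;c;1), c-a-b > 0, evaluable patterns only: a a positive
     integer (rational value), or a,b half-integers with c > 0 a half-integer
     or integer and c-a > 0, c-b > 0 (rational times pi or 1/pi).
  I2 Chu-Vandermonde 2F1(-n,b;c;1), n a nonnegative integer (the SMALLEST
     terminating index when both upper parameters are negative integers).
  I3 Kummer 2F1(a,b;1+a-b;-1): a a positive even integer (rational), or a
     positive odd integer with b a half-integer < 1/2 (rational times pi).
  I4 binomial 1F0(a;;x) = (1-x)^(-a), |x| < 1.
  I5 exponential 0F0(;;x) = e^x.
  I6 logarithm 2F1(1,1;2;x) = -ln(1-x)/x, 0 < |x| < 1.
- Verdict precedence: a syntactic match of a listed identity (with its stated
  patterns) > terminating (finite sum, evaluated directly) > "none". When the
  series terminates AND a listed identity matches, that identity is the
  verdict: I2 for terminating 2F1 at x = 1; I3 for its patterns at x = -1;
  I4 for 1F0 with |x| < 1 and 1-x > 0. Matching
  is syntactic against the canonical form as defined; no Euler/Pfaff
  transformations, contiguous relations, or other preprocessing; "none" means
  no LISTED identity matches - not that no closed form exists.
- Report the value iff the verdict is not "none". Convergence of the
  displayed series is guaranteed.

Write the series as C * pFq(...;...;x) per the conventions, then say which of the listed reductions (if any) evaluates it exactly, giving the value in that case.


Prefactor -2/3, argument 1: 2F1 with upper {-4, 4} over lower {-7/5}. Verdict at x = 1: the Chu-Vandermonde identity I2 matches (terminating 2F1 at x = 1 with n = 4, b = 4, c = -7/5). Sum: -1683/7.

Key step: t_0 = -2/3 here, and k + 2/3 divides numerator and denominator alike; prefactor -2/3 after cancelling.
Consecutive-term ratio: r(k) = 1 * (k-4) (k+4) / [(k-7/5) (k+1)] - rational in k. x = 1; t_0 = -2/3; negate the roots.


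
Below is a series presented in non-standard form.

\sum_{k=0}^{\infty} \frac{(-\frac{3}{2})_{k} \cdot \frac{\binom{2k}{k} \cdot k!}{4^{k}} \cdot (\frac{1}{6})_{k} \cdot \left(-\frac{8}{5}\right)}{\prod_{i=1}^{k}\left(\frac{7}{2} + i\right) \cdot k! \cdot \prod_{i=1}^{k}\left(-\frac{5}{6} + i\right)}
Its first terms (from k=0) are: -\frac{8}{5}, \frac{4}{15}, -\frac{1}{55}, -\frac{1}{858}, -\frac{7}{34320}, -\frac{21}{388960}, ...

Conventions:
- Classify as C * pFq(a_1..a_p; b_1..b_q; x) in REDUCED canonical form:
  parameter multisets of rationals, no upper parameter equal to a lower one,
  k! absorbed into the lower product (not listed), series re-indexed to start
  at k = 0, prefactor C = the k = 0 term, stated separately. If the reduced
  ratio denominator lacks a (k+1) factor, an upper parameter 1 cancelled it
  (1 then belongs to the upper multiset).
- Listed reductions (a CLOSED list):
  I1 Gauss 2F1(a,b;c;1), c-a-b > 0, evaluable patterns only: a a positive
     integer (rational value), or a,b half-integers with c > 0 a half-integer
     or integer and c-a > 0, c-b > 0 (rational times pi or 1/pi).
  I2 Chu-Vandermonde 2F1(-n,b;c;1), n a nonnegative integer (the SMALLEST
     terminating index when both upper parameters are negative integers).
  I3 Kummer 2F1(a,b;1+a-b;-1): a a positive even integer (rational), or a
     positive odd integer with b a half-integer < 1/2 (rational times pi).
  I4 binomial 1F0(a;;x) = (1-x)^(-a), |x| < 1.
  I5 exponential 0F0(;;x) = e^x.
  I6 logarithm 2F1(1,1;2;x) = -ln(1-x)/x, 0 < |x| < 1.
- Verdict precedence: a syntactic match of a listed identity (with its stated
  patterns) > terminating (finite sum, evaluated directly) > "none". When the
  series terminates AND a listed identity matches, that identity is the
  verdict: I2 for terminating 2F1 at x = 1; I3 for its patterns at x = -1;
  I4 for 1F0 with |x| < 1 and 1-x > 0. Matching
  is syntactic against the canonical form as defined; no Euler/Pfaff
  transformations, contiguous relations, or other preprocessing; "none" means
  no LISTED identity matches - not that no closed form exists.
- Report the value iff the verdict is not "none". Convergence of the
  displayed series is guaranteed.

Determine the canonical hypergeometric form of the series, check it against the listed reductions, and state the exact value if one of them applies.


The series (x = 1) is 2F1: upper {-\frac{3}{2}, \frac{1}{2}}, lower {\frac{9}{2}}, prefactor -\frac{8}{5}. Verdict: Gauss (I1, half-integer pattern) applies (x = 1; upper {-\frac{3}{2}, \frac{1}{2}} half-integers, c = \frac{9}{2} in the evaluable pattern). Exact value: \left(-\frac{441}{1024}\right) \cdot \pi.

First insight: with t_0 = -\frac{8}{5}, the parameter 1/6 appears in both the upper and lower lists and cancels.
Ratio: r(k) = 1 * (k-\frac{3}{2}) (k+\frac{1}{2}) / [(k+\frac{9}{2}) (k+1)] ; factor over Q: parameters, x = 1, and C = -\frac{8}{5}.


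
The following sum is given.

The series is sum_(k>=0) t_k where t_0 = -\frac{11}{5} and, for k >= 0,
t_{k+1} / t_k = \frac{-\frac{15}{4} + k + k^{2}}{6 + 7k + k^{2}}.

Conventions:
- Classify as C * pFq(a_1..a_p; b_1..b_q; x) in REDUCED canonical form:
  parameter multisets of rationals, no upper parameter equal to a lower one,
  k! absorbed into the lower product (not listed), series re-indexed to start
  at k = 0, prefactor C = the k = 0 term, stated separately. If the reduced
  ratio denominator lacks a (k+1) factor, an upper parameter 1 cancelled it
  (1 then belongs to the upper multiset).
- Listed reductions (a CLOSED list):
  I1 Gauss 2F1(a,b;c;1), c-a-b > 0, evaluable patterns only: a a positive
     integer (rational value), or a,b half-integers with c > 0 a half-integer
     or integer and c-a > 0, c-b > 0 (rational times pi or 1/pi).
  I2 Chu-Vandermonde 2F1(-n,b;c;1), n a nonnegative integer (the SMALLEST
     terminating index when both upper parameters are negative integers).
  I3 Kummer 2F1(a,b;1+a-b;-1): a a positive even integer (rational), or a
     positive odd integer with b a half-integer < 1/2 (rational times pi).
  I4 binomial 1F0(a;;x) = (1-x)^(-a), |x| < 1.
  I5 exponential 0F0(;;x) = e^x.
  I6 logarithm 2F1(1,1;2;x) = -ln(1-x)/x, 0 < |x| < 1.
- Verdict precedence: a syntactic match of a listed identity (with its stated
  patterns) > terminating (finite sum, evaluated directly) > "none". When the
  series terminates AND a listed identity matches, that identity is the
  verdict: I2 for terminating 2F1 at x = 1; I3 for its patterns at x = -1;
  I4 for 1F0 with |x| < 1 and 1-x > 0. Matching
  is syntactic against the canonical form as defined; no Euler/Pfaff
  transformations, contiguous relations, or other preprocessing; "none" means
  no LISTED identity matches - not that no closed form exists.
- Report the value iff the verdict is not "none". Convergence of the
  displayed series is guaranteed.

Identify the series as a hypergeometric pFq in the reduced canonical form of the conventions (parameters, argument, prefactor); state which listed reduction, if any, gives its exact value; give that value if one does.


Structural cue: t_0 being -\frac{11}{5}, factor the ratio over Q (prefactor -11/5): negated roots = parameters.
Ratio: r(k) = 1 * (k-\frac{3}{2}) (k+\frac{5}{2}) / [(k+6) (k+1)] - rational in k. x = 1; t_0 = -\frac{11}{5}; negate the roots.

Prefactor -\frac{11}{5}, argument 1: 2F1 with upper {-\frac{3}{2}, \frac{5}{2}} over lower {6}. Verdict: Gauss (I1, half-integer pattern) matches (x = 1; upper {-\frac{3}{2}, \frac{5}{2}} half-integers, c = 6 in the evaluable pattern). Sum: \left(-\frac{65536}{20475}\right) / \pi.


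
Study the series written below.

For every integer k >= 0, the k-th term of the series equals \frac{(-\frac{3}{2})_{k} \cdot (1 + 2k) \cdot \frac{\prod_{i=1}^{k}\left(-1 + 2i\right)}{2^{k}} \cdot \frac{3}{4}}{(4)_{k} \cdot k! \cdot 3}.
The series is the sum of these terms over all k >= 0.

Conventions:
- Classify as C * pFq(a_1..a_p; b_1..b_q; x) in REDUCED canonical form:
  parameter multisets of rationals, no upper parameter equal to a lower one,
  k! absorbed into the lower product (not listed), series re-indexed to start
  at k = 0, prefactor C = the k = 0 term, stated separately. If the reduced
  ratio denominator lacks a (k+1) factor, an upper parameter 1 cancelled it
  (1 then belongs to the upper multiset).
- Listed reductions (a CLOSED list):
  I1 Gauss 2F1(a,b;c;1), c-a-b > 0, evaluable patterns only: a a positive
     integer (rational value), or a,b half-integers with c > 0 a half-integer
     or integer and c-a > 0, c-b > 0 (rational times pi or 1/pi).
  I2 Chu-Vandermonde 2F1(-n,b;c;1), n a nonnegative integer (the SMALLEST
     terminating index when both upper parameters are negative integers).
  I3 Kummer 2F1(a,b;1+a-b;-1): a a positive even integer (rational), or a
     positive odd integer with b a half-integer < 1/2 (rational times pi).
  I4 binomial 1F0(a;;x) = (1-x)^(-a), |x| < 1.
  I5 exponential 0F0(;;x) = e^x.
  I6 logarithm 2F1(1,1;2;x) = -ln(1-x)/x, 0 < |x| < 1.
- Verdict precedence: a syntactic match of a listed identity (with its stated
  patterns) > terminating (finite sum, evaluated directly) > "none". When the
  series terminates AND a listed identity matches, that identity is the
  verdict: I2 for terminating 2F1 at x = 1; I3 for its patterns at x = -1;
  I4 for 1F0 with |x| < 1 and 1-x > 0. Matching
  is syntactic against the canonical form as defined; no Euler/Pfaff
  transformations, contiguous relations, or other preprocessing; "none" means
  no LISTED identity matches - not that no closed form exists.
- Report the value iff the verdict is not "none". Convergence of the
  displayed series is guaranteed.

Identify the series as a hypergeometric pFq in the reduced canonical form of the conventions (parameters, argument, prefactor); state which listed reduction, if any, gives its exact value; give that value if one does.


Canonical form: C = \frac{1}{4} times 2F1 with upper {-\frac{3}{2}, \frac{3}{2}}, lower {4}, x = 1. Verdict: this is Gauss (I1, half-integer pattern) (x = 1; upper {-\frac{3}{2}, \frac{3}{2}} half-integers, c = 4 in the evaluable pattern). Value: \frac{128}{315} / \pi.

First insight: x = 1 and the (2k+1) factor (C = 1/4) shifts (1/2)_k to (3/2)_k.
Ratio: r(k) = 1 * (k-\frac{3}{2}) (k+\frac{3}{2}) / [(k+4) (k+1)] - poly over poly, x = 1 from leading terms; C = \frac{1}{4} at k = 0.


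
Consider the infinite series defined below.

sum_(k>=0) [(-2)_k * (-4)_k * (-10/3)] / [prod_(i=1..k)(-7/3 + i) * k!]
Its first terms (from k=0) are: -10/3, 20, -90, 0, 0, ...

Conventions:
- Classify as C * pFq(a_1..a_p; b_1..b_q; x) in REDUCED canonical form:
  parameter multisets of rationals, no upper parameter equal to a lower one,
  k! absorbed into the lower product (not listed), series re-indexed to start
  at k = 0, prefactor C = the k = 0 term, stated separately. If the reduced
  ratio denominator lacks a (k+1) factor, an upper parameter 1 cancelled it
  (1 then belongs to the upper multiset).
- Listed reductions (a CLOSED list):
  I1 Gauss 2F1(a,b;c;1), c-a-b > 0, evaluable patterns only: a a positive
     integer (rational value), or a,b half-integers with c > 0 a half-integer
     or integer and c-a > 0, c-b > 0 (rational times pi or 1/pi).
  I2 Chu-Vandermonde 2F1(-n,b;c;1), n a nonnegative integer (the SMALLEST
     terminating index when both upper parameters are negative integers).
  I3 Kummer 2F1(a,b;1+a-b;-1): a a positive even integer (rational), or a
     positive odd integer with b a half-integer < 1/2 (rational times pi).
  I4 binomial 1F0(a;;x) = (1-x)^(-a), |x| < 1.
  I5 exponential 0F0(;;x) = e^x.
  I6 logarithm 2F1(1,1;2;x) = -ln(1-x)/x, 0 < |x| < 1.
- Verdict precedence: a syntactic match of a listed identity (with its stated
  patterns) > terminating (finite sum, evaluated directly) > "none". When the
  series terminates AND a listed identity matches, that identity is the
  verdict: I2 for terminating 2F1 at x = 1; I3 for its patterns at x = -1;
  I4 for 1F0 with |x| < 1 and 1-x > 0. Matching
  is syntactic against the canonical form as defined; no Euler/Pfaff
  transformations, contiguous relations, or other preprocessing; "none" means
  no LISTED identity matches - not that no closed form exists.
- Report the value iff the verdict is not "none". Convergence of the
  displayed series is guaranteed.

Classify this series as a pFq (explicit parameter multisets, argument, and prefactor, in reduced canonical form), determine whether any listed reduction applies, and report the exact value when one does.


Classification (C = -10/3): 2F1 with upper {-4, -2}, lower {-4/3}, argument x = 1. Verdict: the Chu-Vandermonde identity I2 applies (terminating 2F1 at x = 1 with n = 2, b = -4, c = -4/3). Sum: -220/3.

Structural cue: with t_0 = -10/3, the lower running product (C = -10/3, x = 1) is a rising factorial.
Ratio: r(k) = 1 * (k-4) (k-2) / [(k-4/3) (k+1)] - rational; roots negated = parameters, x = 1, C = -10/3.


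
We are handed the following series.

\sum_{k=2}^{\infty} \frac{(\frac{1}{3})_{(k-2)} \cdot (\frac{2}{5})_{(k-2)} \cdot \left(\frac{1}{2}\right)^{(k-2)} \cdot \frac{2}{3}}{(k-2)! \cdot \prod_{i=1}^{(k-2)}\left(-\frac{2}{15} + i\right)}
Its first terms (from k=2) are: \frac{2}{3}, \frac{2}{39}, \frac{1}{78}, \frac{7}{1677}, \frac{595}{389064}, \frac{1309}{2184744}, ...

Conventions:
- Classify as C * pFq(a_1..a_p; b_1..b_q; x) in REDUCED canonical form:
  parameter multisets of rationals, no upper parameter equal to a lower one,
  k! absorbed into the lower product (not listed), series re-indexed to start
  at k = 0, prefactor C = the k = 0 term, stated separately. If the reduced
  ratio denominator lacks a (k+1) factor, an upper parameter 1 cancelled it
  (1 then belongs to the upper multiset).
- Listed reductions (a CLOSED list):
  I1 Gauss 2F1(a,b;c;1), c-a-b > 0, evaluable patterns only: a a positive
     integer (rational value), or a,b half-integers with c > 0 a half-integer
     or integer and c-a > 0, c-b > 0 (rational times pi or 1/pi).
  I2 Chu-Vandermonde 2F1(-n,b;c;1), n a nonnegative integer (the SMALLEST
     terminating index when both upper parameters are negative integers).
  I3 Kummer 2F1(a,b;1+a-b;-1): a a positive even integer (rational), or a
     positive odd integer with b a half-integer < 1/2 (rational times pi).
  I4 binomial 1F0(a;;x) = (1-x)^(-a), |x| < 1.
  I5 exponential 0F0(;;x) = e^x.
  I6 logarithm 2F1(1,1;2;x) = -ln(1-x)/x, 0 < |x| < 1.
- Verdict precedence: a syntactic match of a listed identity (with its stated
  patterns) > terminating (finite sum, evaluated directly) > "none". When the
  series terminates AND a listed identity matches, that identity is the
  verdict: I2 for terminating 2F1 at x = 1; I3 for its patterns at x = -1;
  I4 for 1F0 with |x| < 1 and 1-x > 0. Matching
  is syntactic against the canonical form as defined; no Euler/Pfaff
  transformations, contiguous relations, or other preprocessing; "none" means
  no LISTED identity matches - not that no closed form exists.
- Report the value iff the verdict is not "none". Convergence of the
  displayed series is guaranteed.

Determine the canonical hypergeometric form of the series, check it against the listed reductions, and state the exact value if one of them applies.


Canonical form: C = \frac{2}{3} times 2F1 with upper {\frac{1}{3}, \frac{2}{5}}, lower {\frac{13}{15}}, x = \frac{1}{2}. Verdict: none here - no I1-I6 shape fits x = \frac{1}{2} with lower {\frac{13}{15}}.

Structural cue: with t_0 = \frac{2}{3}, the lower running product (prefactor 2/3) is a rising factorial.
Term ratio: r(k) = \frac{1}{2} * (k+\frac{1}{3}) (k+\frac{2}{5}) / [(k+\frac{13}{15}) (k+1)] - rational; roots negated = parameters, x = \frac{1}{2}, C = \frac{2}{3}.


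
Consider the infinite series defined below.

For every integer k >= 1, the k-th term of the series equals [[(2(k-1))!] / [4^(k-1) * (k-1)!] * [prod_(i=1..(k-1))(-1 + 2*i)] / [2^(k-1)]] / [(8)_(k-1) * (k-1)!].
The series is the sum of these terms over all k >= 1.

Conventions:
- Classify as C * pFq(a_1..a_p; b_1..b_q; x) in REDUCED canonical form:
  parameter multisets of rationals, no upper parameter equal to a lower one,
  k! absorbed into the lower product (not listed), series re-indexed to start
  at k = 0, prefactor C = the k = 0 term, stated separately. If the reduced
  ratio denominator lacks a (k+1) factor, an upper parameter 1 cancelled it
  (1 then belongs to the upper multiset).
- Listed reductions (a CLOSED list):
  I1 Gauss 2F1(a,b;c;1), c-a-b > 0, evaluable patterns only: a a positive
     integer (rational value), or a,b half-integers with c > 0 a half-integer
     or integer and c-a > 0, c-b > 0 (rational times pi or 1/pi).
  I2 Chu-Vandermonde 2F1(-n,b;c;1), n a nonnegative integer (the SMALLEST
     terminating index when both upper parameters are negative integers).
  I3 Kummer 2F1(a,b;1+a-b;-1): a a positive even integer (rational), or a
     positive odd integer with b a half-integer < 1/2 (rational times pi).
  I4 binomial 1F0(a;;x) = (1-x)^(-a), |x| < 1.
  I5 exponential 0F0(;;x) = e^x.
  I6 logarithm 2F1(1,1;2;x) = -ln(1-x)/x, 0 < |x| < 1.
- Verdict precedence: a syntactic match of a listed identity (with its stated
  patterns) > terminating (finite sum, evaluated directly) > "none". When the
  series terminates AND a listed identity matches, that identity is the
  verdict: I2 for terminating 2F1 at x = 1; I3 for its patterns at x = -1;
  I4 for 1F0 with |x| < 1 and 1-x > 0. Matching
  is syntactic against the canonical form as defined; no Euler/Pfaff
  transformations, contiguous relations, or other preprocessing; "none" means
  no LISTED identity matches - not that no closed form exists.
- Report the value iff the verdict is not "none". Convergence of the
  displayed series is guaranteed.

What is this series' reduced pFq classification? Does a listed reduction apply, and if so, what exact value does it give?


First insight: with t_0 = 1, the odd product 1*3*...*(2k-1) (prefactor 1) is 2^k (1/2)_k.
Term ratio: r(k) = 1 * (k+1/2) (k+1/2) / [(k+8) (k+1)] - rational; roots negated = parameters, x = 1, C = 1.

This is 1 * 2F1(1/2, 1/2; 8; 1) in reduced canonical form. Verdict (x = 1): Gauss's theorem I1 (half-integer case) applies (x = 1; upper {1/2, 1/2} half-integers, c = 8 in the evaluable pattern). Sum: (4194304/1288287) / pi.


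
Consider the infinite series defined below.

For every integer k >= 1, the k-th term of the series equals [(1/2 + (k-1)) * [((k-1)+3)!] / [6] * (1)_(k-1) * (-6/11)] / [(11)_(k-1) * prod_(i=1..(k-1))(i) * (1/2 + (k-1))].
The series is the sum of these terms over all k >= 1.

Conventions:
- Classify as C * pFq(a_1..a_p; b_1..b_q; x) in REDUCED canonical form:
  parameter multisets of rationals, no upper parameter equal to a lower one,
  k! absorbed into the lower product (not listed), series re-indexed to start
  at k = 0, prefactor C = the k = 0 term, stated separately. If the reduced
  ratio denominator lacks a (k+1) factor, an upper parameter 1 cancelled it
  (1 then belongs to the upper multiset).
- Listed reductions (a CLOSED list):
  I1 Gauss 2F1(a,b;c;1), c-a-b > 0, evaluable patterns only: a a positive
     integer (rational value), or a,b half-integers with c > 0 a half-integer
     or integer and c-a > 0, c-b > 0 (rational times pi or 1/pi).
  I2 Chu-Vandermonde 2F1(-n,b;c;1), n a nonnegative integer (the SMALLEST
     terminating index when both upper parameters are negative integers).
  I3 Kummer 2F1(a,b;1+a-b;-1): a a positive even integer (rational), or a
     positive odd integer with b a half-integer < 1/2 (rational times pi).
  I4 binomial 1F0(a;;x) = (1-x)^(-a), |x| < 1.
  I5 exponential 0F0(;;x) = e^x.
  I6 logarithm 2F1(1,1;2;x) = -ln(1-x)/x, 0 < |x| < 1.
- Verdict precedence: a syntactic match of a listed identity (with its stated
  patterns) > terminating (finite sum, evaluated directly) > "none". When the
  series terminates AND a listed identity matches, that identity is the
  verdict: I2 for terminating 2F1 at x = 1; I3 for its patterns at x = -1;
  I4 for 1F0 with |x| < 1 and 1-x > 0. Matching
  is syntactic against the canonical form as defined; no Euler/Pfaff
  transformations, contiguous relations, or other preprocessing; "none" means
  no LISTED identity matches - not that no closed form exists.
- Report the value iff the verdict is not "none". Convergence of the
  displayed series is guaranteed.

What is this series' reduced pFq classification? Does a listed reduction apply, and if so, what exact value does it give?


Classification (C = -6/11): 2F1 with upper {1, 4}, lower {11}, argument x = 1. Verdict: this is Gauss's theorem (I1) (x = 1: the Gamma ratio telescopes since c-a-b = 6 > 0 and a = 1 in Z>0). Value: -10/11.

Structural cue: from the first term -6/11: k + 1/2 divides numerator and denominator alike; prefactor -6/11 after cancelling.
Consecutive-term ratio: r(k) = 1 * (k+1) (k+4) / [(k+11) (k+1)] - poly over poly, x = 1 from leading terms; C = -6/11 at k = 0.


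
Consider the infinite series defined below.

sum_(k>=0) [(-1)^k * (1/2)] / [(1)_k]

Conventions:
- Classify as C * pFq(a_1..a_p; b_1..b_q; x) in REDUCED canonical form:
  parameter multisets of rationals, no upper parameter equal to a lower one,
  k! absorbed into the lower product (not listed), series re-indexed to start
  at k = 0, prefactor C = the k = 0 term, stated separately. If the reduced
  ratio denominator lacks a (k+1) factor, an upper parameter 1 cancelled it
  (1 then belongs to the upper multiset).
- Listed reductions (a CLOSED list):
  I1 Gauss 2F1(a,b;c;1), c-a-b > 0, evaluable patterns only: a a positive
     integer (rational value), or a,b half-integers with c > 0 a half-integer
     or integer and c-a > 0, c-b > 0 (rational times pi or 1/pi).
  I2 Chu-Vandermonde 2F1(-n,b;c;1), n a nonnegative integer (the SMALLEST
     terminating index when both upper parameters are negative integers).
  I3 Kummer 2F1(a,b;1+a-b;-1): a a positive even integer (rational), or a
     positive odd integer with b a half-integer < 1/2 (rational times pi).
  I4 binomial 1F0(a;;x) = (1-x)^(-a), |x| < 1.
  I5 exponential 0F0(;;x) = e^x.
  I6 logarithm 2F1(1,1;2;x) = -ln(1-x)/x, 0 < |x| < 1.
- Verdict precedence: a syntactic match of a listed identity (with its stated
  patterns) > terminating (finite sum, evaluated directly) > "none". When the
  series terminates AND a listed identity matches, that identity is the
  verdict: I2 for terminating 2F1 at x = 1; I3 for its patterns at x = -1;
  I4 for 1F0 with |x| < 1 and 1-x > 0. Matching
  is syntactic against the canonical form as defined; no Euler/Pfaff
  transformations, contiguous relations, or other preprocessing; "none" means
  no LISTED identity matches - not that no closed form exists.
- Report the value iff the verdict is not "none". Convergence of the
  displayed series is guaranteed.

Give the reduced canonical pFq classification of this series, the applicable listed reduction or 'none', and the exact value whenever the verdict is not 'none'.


The tell: x = (-1) and (1)_k (prefactor 1/2) is k! itself.
Consecutive-term ratio: r(k) = (-1) * 1 / [(k+1)] - rational; roots negated = parameters, x = (-1), C = 1/2.

Prefactor 1/2, argument -1: 0F0 with upper {-} over lower {-}. Verdict (x = -1): the exponential series (I5) applies (the 0F0 exponential series at x = -1). Exact value: (1/2) * e^(-1).


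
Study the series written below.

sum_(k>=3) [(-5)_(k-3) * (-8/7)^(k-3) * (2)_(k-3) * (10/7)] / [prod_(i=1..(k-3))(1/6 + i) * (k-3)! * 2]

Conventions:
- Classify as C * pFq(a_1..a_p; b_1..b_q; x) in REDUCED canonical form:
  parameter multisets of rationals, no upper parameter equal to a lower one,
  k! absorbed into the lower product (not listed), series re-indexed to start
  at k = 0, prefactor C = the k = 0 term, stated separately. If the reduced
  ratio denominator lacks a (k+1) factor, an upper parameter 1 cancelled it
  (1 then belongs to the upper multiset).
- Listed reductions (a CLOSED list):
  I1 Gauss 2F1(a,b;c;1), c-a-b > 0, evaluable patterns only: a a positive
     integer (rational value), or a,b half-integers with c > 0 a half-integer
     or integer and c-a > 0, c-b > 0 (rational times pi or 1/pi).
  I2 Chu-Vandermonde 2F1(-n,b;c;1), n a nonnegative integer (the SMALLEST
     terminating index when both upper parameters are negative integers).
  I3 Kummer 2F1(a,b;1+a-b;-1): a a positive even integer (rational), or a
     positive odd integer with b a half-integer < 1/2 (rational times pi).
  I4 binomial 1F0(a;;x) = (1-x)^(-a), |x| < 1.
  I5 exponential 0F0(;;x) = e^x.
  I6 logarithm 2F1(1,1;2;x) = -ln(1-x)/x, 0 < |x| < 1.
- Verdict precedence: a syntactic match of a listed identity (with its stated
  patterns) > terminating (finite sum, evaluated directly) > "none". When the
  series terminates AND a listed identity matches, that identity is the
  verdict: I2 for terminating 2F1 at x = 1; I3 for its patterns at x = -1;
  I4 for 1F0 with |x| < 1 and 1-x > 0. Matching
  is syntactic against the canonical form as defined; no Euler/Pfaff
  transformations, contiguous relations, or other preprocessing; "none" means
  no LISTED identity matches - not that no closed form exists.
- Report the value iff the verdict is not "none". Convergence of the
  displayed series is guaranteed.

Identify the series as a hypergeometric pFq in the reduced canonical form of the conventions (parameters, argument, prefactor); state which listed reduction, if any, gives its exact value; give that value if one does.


The tell: t_0 = 5/7 here, and the lower running product (C = 5/7) is a rising factorial.
Adjacent-term ratio: r(k) = (-8/7) * (k-5) (k+2) / [(k+7/6) (k+1)] - rational in k, leading ratio (-8/7); with t_0 = 5/7, classification follows.

The series (x = -8/7) is 2F1: upper {-5, 2}, lower {7/6}, prefactor 5/7. Verdict: terminating (-5 upstairs). 6 nonzero terms in all; added directly. Exact value: 29725156463/331887829.
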